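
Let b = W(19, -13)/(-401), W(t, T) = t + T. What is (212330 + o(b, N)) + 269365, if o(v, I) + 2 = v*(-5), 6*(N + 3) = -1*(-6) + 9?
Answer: 193158923/401 ≈ 4.8169e+5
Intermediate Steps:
W(t, T) = T + t
b = -6/401 (b = (-13 + 19)/(-401) = 6*(-1/401) = -6/401 ≈ -0.014963)
N = -½ (N = -3 + (-1*(-6) + 9)/6 = -3 + (6 + 9)/6 = -3 + (⅙)*15 = -3 + 5/2 = -½ ≈ -0.50000)
o(v, I) = -2 - 5*v (o(v, I) = -2 + v*(-5) = -2 - 5*v)
(212330 + o(b, N)) + 269365 = (212330 + (-2 - 5*(-6/401))) + 269365 = (212330 + (-2 + 30/401)) + 269365 = (212330 - 772/401) + 269365 = 85143558/401 + 269365 = 193158923/401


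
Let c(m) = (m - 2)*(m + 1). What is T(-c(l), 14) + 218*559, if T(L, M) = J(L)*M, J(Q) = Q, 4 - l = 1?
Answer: 121806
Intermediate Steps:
l = 3 (l = 4 - 1*1 = 4 - 1 = 3)
c(m) = (1 + m)*(-2 + m) (c(m) = (-2 + m)*(1 + m) = (1 + m)*(-2 + m))
T(L, M) = L*M
T(-c(l), 14) + 218*559 = -(-2 + 3² - 1*3)*14 + 218*559 = -(-2 + 9 - 3)*14 + 121862 = -1*4*14 + 121862 = -4*14 + 121862 = -56 + 121862 = 121806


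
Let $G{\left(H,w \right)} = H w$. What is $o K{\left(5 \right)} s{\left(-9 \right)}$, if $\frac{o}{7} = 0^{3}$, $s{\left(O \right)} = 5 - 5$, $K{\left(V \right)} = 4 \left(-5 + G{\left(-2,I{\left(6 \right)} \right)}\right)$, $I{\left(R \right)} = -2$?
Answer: $0$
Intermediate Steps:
$K{\left(V \right)} = -4$ ($K{\left(V \right)} = 4 \left(-5 - -4\right) = 4 \left(-5 + 4\right) = 4 \left(-1\right) = -4$)
$s{\left(O \right)} = 0$
$o = 0$ ($o = 7 \cdot 0^{3} = 7 \cdot 0 = 0$)
$o K{\left(5 \right)} s{\left(-9 \right)} = 0 \left(-4\right) 0 = 0 \cdot 0 = 0$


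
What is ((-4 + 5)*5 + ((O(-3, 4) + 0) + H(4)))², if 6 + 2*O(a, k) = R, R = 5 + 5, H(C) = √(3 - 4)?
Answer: (7 + I)² ≈ 48.0 + 14.0*I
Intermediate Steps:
H(C) = I (H(C) = √(-1) = I)
R = 10
O(a, k) = 2 (O(a, k) = -3 + (½)*10 = -3 + 5 = 2)
((-4 + 5)*5 + ((O(-3, 4) + 0) + H(4)))² = ((-4 + 5)*5 + ((2 + 0) + I))² = (1*5 + (2 + I))² = (5 + (2 + I))² = (7 + I)²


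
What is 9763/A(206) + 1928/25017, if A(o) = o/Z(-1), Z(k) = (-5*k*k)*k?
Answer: 1221602023/5153502 ≈ 237.04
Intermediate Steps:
Z(k) = -5*k**3 (Z(k) = (-5*k**2)*k = -5*k**3)
A(o) = o/5 (A(o) = o/((-5*(-1)**3)) = o/((-5*(-1))) = o/5)
9763/A(206) + 1928/25017 = 9763/(((1/5)*206)) + 1928/25017 = 9763/(206/5) + 1928*(1/25017) = 9763*(5/206) + 1928/25017 = 48815/206 + 1928/25017 = 1221602023/5153502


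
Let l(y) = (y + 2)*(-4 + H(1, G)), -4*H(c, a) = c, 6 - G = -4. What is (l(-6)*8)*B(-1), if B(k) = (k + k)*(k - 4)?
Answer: 1360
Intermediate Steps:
G = 10 (G = 6 - 1*(-4) = 6 + 4 = 10)
H(c, a) = -c/4
l(y) = -17/2 - 17*y/4 (l(y) = (y + 2)*(-4 - ¼*1) = (2 + y)*(-4 - ¼) = (2 + y)*(-17/4) = -17/2 - 17*y/4)
B(k) = 2*k*(-4 + k) (B(k) = (2*k)*(-4 + k) = 2*k*(-4 + k))
(l(-6)*8)*B(-1) = ((-17/2 - 17/4*(-6))*8)*(2*(-1)*(-4 - 1)) = ((-17/2 + 51/2)*8)*(2*(-1)*(-5)) = (17*8)*10 = 136*10 = 1360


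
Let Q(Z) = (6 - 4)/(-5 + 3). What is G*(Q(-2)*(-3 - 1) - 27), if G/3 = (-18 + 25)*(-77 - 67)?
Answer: 69552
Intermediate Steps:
Q(Z) = -1 (Q(Z) = 2/(-2) = 2*(-½) = -1)
G = -3024 (G = 3*((-18 + 25)*(-77 - 67)) = 3*(7*(-144)) = 3*(-1008) = -3024)
G*(Q(-2)*(-3 - 1) - 27) = -3024*(-(-3 - 1) - 27) = -3024*(-1*(-4) - 27) = -3024*(4 - 27) = -3024*(-23) = 69552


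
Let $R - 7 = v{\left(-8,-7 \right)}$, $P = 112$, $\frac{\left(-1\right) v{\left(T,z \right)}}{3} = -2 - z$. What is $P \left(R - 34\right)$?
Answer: $-4704$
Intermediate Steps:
$v{\left(T,z \right)} = 6 + 3 z$ ($v{\left(T,z \right)} = - 3 \left(-2 - z\right) = 6 + 3 z$)
$R = -8$ ($R = 7 + \left(6 + 3 \left(-7\right)\right) = 7 + \left(6 - 21\right) = 7 - 15 = -8$)
$P \left(R - 34\right) = 112 \left(-8 - 34\right) = 112 \left(-42\right) = -4704$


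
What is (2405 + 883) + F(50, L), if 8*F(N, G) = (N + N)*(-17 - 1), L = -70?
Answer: 3063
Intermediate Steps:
F(N, G) = -9*N/2 (F(N, G) = ((N + N)*(-17 - 1))/8 = ((2*N)*(-18))/8 = (-36*N)/8 = -9*N/2)
(2405 + 883) + F(50, L) = (2405 + 883) - 9/2*50 = 3288 - 225 = 3063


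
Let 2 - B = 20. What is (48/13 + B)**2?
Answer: 34596/169 ≈ 204.71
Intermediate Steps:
B = -18 (B = 2 - 1*20 = 2 - 20 = -18)
(48/13 + B)**2 = (48/13 - 18)**2 = (-186/13)**2 = 34596/169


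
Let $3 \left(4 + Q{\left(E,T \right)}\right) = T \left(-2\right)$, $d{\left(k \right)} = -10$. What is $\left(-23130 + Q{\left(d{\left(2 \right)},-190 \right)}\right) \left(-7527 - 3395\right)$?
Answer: $\frac{753858284}{3} \approx 2.5129 \cdot 10^{8}$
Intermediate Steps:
$Q{\left(E,T \right)} = -4 - \frac{2 T}{3}$ ($Q{\left(E,T \right)} = -4 + \frac{T \left(-2\right)}{3} = -4 + \frac{\left(-2\right) T}{3} = -4 - \frac{2 T}{3}$)
$\left(-23130 + Q{\left(d{\left(2 \right)},-190 \right)}\right) \left(-7527 - 3395\right) = \left(-23130 - - \frac{368}{3}\right) \left(-7527 - 3395\right) = \left(-23130 + \left(-4 + \frac{380}{3}\right)\right) \left(-10922\right) = \left(-23130 + \frac{368}{3}\right) \left(-10922\right) = \left(- \frac{69022}{3}\right) \left(-10922\right) = \frac{753858284}{3}$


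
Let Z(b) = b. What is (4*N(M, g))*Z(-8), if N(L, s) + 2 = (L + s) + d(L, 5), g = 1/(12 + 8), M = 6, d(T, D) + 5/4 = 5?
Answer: -1248/5 ≈ -249.60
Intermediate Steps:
d(T, D) = 15/4 (d(T, D) = -5/4 + 5 = 15/4)
g = 1/20 ≈ 0.050000
N(L, s) = 7/4 + L + s (N(L, s) = -2 + ((L + s) + 15/4) = -2 + (15/4 + L + s) = 7/4 + L + s)
(4*N(M, g))*Z(-8) = (4*(7/4 + 6 + 1/20))*(-8) = (4*(39/5))*(-8) = (156/5)*(-8) = -1248/5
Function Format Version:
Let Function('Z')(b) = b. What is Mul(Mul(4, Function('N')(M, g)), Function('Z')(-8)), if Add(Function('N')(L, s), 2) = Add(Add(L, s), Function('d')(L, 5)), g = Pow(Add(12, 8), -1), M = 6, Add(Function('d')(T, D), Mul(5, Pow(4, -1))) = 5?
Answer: Rational(-1248, 5) ≈ -249.60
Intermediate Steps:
Function('d')(T, D) = Rational(15, 4) (Function('d')(T, D) = Add(Rational(-5, 4), 5) = Rational(15, 4))
g = Rational(1, 20) (g = Pow(20, -1) = Rational(1, 20) ≈ 0.050000)
Function('N')(L, s) = Add(Rational(7, 4), L, s) (Function('N')(L, s) = Add(-2, Add(Add(L, s), Rational(15, 4))) = Add(-2, Add(Rational(15, 4), L, s)) = Add(Rational(7, 4), L, s))
Mul(Mul(4, Function('N')(M, g)), Function('Z')(-8)) = Mul(Mul(4, Add(Rational(7, 4), 6, Rational(1, 20))), -8) = Mul(Mul(4, Rational(39, 5)), -8) = Mul(Rational(156, 5), -8) = Rational(-1248, 5)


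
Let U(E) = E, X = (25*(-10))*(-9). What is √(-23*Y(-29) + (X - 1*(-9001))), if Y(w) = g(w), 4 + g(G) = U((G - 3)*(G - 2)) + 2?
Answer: I*√11519 ≈ 107.33*I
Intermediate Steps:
X = 2250 (X = -250*(-9) = 2250)
g(G) = -2 + (-3 + G)*(-2 + G) (g(G) = -4 + ((G - 3)*(G - 2) + 2) = -4 + ((-3 + G)*(-2 + G) + 2) = -4 + (2 + (-3 + G)*(-2 + G)) = -2 + (-3 + G)*(-2 + G))
Y(w) = 4 + w² - 5*w
√(-23*Y(-29) + (X - 1*(-9001))) = √(-23*(4 + (-29)² - 5*(-29)) + (2250 - 1*(-9001))) = √(-23*(4 + 841 + 145) + (2250 + 9001)) = √(-23*990 + 11251) = √(-22770 + 11251) = √(-11519) = I*√11519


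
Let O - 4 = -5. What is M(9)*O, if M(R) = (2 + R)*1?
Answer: -11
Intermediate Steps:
O = -1 (O = 4 - 5 = -1)
M(R) = 2 + R
M(9)*O = (2 + 9)*(-1) = 11*(-1) = -11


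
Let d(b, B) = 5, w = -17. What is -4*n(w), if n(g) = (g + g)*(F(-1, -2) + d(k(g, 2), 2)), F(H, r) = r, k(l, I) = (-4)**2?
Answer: 408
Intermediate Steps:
k(l, I) = 16
n(g) = 6*g (n(g) = (g + g)*(-2 + 5) = (2*g)*3 = 6*g)
-4*n(w) = -24*(-17) = -4*(-102) = 408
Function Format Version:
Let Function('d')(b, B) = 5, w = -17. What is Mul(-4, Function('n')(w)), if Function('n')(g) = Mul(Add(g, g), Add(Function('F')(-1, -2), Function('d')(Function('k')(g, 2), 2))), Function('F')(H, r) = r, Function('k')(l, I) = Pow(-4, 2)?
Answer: 408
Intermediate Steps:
Function('k')(l, I) = 16
Function('n')(g) = Mul(6, g) (Function('n')(g) = Mul(Add(g, g), Add(-2, 5)) = Mul(Mul(2, g), 3) = Mul(6, g))
Mul(-4, Function('n')(w)) = Mul(-4, Mul(6, -17)) = Mul(-4, -102) = 408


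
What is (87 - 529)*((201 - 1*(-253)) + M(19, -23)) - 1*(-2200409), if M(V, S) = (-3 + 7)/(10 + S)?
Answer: 1999877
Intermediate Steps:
M(V, S) = 4/(10 + S)
(87 - 529)*((201 - 1*(-253)) + M(19, -23)) - 1*(-2200409) = (87 - 529)*((201 - 1*(-253)) + 4/(10 - 23)) - 1*(-2200409) = -442*((201 + 253) + 4/(-13)) + 2200409 = -442*(454 + 4*(-1/13)) + 2200409 = -442*(454 - 4/13) + 2200409 = -442*5898/13 + 2200409 = -200532 + 2200409 = 1999877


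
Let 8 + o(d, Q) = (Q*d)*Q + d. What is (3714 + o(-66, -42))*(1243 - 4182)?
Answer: 331472176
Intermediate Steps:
o(d, Q) = -8 + d + d*Q**2 (o(d, Q) = -8 + ((Q*d)*Q + d) = -8 + (d*Q**2 + d) = -8 + (d + d*Q**2) = -8 + d + d*Q**2)
(3714 + o(-66, -42))*(1243 - 4182) = (3714 + (-8 - 66 - 66*(-42)**2))*(1243 - 4182) = (3714 + (-8 - 66 - 66*1764))*(-2939) = (3714 + (-8 - 66 - 116424))*(-2939) = (3714 - 116498)*(-2939) = -112784*(-2939) = 331472176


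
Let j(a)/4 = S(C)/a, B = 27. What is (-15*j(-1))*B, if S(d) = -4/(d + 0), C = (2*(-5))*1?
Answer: 648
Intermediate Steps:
C = -10 (C = -10*1 = -10)
S(d) = -4/d
j(a) = 8/(5*a) (j(a) = 4*((-4/(-10))/a) = 4*((-4*(-⅒))/a) = 4*(2/(5*a)) = 8/(5*a))
(-15*j(-1))*B = -24/(-1)*27 = -24*(-1)*27 = -15*(-8/5)*27 = 24*27 = 648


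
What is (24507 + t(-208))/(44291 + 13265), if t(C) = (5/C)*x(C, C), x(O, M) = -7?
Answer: 5097491/11971648 ≈ 0.42580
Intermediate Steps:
t(C) = -35/C (t(C) = (5/C)*(-7) = -35/C)
(24507 + t(-208))/(44291 + 13265) = (24507 - 35/(-208))/(44291 + 13265) = (24507 - 35*(-1/208))/57556 = (24507 + 35/208)*(1/57556) = (5097491/208)*(1/57556) = 5097491/11971648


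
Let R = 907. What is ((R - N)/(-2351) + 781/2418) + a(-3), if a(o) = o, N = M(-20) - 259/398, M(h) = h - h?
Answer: -1732565891/565629441 ≈ -3.0631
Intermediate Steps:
M(h) = 0
N = -259/398 (N = 0 - 259/398 = -259/398 ≈ -0.65075)
((R - N)/(-2351) + 781/2418) + a(-3) = ((907 - 1*(-259/398))/(-2351) + 781/2418) - 3 = ((907 + 259/398)*(-1/2351) + 781*(1/2418)) - 3 = ((361245/398)*(-1/2351) + 781/2418) - 3 = (-361245/935698 + 781/2418) - 3 = -35677568/565629441 - 3 = -1732565891/565629441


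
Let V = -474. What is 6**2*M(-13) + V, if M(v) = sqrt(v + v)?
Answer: -474 + 36*I*sqrt(26) ≈ -474.0 + 183.56*I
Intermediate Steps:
M(v) = sqrt(2)*sqrt(v) (M(v) = sqrt(2*v) = sqrt(2)*sqrt(v))
6**2*M(-13) + V = 6**2*(sqrt(2)*sqrt(-13)) - 474 = 36*(sqrt(2)*(I*sqrt(13))) - 474 = 36*(I*sqrt(26)) - 474 = 36*I*sqrt(26) - 474 = -474 + 36*I*sqrt(26)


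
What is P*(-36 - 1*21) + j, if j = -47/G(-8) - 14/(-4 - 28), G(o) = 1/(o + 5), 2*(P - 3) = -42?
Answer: 18679/16 ≈ 1167.4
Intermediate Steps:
P = -18 (P = 3 + (1/2)*(-42) = 3 - 21 = -18)
G(o) = 1/(5 + o)
j = 2263/16 (j = -47/(1/(5 - 8)) - 14/(-4 - 28) = -47/(1/(-3)) - 14/(-32) = -47/(-1/3) - 14*(-1/32) = -47*(-3) + 7/16 = 141 + 7/16 = 2263/16 ≈ 141.44)
P*(-36 - 1*21) + j = -18*(-36 - 1*21) + 2263/16 = -18*(-36 - 21) + 2263/16 = -18*(-57) + 2263/16 = 1026 + 2263/16 = 18679/16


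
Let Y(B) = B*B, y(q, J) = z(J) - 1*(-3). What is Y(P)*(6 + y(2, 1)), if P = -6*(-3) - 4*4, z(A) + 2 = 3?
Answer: 40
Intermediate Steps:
z(A) = 1 (z(A) = -2 + 3 = 1)
y(q, J) = 4 (y(q, J) = 1 - 1*(-3) = 1 + 3 = 4)
P = 2 (P = 18 - 16 = 2)
Y(B) = B²
Y(P)*(6 + y(2, 1)) = 2²*(6 + 4) = 4*10 = 40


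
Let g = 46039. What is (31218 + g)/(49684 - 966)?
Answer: 77257/48718 ≈ 1.5858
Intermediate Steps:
(31218 + g)/(49684 - 966) = (31218 + 46039)/(49684 - 966) = 77257/48718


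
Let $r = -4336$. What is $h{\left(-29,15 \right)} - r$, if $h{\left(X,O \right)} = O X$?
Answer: $3901$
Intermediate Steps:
$h{\left(-29,15 \right)} - r = 15 \left(-29\right) - -4336 = -435 + 4336 = 3901$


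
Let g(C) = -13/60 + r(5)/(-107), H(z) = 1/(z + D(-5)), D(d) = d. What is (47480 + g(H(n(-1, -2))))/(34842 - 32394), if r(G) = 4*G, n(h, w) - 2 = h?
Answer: 304819009/15716160 ≈ 19.395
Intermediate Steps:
n(h, w) = 2 + h
H(z) = 1/(-5 + z) (H(z) = 1/(z - 5) = 1/(-5 + z))
g(C) = -2591/6420 (g(C) = -13/60 + (4*5)/(-107) = -13*1/60 + 20*(-1/107) = -13/60 - 20/107 = -2591/6420)
(47480 + g(H(n(-1, -2))))/(34842 - 32394) = (47480 - 2591/6420)/(34842 - 32394) = (304819009/6420)/2448 = (304819009/6420)*(1/2448) = 304819009/15716160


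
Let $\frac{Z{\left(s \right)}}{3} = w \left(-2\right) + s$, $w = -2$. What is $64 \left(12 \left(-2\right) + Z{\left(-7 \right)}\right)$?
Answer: $-2112$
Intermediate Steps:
$Z{\left(s \right)} = 12 + 3 s$ ($Z{\left(s \right)} = 3 \left(\left(-2\right) \left(-2\right) + s\right) = 3 \left(4 + s\right) = 12 + 3 s$)
$64 \left(12 \left(-2\right) + Z{\left(-7 \right)}\right) = 64 \left(12 \left(-2\right) + \left(12 + 3 \left(-7\right)\right)\right) = 64 \left(-24 + \left(12 - 21\right)\right) = 64 \left(-24 - 9\right) = 64 \left(-33\right) = -2112$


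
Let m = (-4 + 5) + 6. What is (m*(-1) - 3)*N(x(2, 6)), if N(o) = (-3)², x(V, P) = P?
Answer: -90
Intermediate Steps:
N(o) = 9
m = 7 (m = 1 + 6 = 7)
(m*(-1) - 3)*N(x(2, 6)) = (7*(-1) - 3)*9 = (-7 - 3)*9 = -10*9 = -90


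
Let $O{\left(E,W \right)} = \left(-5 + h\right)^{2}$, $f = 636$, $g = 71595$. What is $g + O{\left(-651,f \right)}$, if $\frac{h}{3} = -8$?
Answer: $72436$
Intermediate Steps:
$h = -24$ ($h = 3 \left(-8\right) = -24$)
$O{\left(E,W \right)} = 841$ ($O{\left(E,W \right)} = \left(-5 - 24\right)^{2} = \left(-29\right)^{2} = 841$)
$g + O{\left(-651,f \right)} = 71595 + 841 = 72436$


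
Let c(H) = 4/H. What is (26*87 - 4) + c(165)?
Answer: 372574/165 ≈ 2258.0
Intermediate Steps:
(26*87 - 4) + c(165) = (26*87 - 4) + 4/165 = (2262 - 4) + 4*(1/165) = 2258 + 4/165 = 372574/165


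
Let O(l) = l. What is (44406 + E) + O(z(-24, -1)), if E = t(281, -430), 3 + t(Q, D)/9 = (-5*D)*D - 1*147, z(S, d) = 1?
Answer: -8277443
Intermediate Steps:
t(Q, D) = -1350 - 45*D² (t(Q, D) = -27 + 9*((-5*D)*D - 1*147) = -27 + 9*(-5*D² - 147) = -27 + 9*(-147 - 5*D²) = -27 + (-1323 - 45*D²) = -1350 - 45*D²)
E = -8321850 (E = -1350 - 45*(-430)² = -1350 - 45*184900 = -1350 - 8320500 = -8321850)
(44406 + E) + O(z(-24, -1)) = (44406 - 8321850) + 1 = -8277444 + 1 = -8277443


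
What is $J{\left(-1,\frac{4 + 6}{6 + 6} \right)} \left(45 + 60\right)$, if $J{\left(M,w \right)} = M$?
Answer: $-105$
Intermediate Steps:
$J{\left(-1,\frac{4 + 6}{6 + 6} \right)} \left(45 + 60\right) = - (45 + 60) = \left(-1\right) 105 = -105$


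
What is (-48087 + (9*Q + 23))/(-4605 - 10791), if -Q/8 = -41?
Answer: 11278/3849 ≈ 2.9301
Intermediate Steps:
Q = 328 (Q = -8*(-41) = 328)
(-48087 + (9*Q + 23))/(-4605 - 10791) = (-48087 + (9*328 + 23))/(-4605 - 10791) = (-48087 + (2952 + 23))/(-15396) = (-48087 + 2975)*(-1/15396) = -45112*(-1/15396) = 11278/3849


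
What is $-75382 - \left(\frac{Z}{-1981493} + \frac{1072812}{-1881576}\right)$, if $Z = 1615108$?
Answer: $- \frac{23420315224146271}{310694139414} \approx -75381.0$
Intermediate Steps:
$-75382 - \left(\frac{Z}{-1981493} + \frac{1072812}{-1881576}\right) = -75382 - \left(\frac{1615108}{-1981493} + \frac{1072812}{-1881576}\right) = -75382 - \left(1615108 \left(- \frac{1}{1981493}\right) + 1072812 \left(- \frac{1}{1881576}\right)\right) = -75382 - \left(- \frac{1615108}{1981493} - \frac{89401}{156798}\right) = -75382 - - \frac{430393159877}{310694139414} = -75382 + \frac{430393159877}{310694139414} = - \frac{23420315224146271}{310694139414}$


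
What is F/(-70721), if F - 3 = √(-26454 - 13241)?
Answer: -3/70721 - I*√39695/70721 ≈ -4.242e-5 - 0.0028172*I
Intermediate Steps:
F = 3 + I*√39695 (F = 3 + √(-26454 - 13241) = 3 + √(-39695) = 3 + I*√39695 ≈ 3.0 + 199.24*I)
F/(-70721) = (3 + I*√39695)/(-70721) = (3 + I*√39695)*(-1/70721) = -3/70721 - I*√39695/70721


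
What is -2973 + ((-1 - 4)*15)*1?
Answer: -3048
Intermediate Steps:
-2973 + ((-1 - 4)*15)*1 = -2973 - 5*15*1 = -2973 - 75*1 = -2973 - 75 = -3048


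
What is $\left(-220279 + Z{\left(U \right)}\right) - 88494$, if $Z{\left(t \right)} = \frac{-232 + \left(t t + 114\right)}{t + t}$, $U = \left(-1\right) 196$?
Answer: $- \frac{60538657}{196} \approx -3.0887 \cdot 10^{5}$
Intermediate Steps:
$U = -196$
$Z{\left(t \right)} = \frac{-118 + t^{2}}{2 t}$ ($Z{\left(t \right)} = \frac{-232 + \left(t^{2} + 114\right)}{2 t} = \left(-232 + \left(114 + t^{2}\right)\right) \frac{1}{2 t} = \left(-118 + t^{2}\right) \frac{1}{2 t} = \frac{-118 + t^{2}}{2 t}$)
$\left(-220279 + Z{\left(U \right)}\right) - 88494 = \left(-220279 + \left(\frac{1}{2} \left(-196\right) - \frac{59}{-196}\right)\right) - 88494 = \left(-220279 - \frac{19149}{196}\right) - 88494 = - \frac{43193833}{196} - 88494 = - \frac{60538657}{196}$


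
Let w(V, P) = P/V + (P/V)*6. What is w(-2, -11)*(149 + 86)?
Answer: 18095/2 ≈ 9047.5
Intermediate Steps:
w(V, P) = 7*P/V (w(V, P) = P/V + 6*P/V = 7*P/V)
w(-2, -11)*(149 + 86) = (7*(-11)/(-2))*(149 + 86) = (7*(-11)*(-½))*235 = (77/2)*235 = 18095/2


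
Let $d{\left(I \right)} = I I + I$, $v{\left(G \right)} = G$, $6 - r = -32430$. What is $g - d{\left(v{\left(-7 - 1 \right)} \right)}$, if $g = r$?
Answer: $32380$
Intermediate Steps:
$r = 32436$ ($r = 6 - -32430 = 6 + 32430 = 32436$)
$d{\left(I \right)} = I + I^{2}$ ($d{\left(I \right)} = I^{2} + I = I + I^{2}$)
$g = 32436$
$g - d{\left(v{\left(-7 - 1 \right)} \right)} = 32436 - \left(-7 - 1\right) \left(1 - 8\right) = 32436 - - 8 \left(1 - 8\right) = 32436 - \left(-8\right) \left(-7\right) = 32436 - 56 = 32380$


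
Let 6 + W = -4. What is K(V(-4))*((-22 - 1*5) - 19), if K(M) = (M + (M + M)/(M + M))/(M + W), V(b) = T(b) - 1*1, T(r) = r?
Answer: -184/15 ≈ -12.267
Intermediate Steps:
W = -10 (W = -6 - 4 = -10)
V(b) = -1 + b (V(b) = b - 1*1 = b - 1 = -1 + b)
K(M) = (1 + M)/(-10 + M) (K(M) = (M + (M + M)/(M + M))/(M - 10) = (M + (2*M)/((2*M)))/(-10 + M) = (M + (2*M)*(1/(2*M)))/(-10 + M) = (M + 1)/(-10 + M) = (1 + M)/(-10 + M))
K(V(-4))*((-22 - 1*5) - 19) = ((1 + (-1 - 4))/(-10 + (-1 - 4)))*((-22 - 1*5) - 19) = ((1 - 5)/(-10 - 5))*((-22 - 5) - 19) = (-4/(-15))*(-27 - 19) = -1/15*(-4)*(-46) = (4/15)*(-46) = -184/15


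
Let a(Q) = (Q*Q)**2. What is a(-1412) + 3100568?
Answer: 3975018238104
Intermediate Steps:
a(Q) = Q**4 (a(Q) = (Q**2)**2 = Q**4)
a(-1412) + 3100568 = (-1412)**4 + 3100568 = 3975015137536 + 3100568 = 3975018238104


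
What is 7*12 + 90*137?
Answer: 12414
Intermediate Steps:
7*12 + 90*137 = 84 + 12330 = 12414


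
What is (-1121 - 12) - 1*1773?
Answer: -2906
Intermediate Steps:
(-1121 - 12) - 1*1773 = -1133 - 1773 = -2906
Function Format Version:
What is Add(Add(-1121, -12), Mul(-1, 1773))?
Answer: -2906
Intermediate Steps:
Add(Add(-1121, -12), Mul(-1, 1773)) = Add(-1133, -1773) = -2906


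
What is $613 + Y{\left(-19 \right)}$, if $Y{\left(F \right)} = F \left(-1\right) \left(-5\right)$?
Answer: $518$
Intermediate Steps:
$Y{\left(F \right)} = 5 F$ ($Y{\left(F \right)} = - F \left(-5\right) = 5 F$)
$613 + Y{\left(-19 \right)} = 613 + 5 \left(-19\right) = 613 - 95 = 518$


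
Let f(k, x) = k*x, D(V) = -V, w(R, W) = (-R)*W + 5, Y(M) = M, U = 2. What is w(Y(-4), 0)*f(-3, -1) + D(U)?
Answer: 13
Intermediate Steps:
w(R, W) = 5 - R*W (w(R, W) = -R*W + 5 = 5 - R*W)
w(Y(-4), 0)*f(-3, -1) + D(U) = (5 - 1*(-4)*0)*(-3*(-1)) - 1*2 = (5 + 0)*3 - 2 = 5*3 - 2 = 15 - 2 = 13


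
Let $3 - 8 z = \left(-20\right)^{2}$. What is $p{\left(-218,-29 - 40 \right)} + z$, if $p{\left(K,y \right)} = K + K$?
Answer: $- \frac{3885}{8} \approx -485.63$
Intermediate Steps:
$p{\left(K,y \right)} = 2 K$
$z = - \frac{397}{8}$ ($z = \frac{3}{8} - \frac{\left(-20\right)^{2}}{8} = \frac{3}{8} - 50 = - \frac{397}{8} \approx -49.625$)
$p{\left(-218,-29 - 40 \right)} + z = 2 \left(-218\right) - \frac{397}{8} = -436 - \frac{397}{8} = - \frac{3885}{8}$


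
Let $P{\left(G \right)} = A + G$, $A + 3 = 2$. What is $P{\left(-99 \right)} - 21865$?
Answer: $-21965$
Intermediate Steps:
$A = -1$ ($A = -3 + 2 = -1$)
$P{\left(G \right)} = -1 + G$
$P{\left(-99 \right)} - 21865 = \left(-1 - 99\right) - 21865 = -100 - 21865 = -21965$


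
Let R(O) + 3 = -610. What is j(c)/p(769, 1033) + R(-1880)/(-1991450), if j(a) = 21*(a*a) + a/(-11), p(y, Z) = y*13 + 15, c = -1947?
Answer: 19816712108507/2492299675 ≈ 7951.2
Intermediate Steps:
R(O) = -613 (R(O) = -3 - 610 = -613)
p(y, Z) = 15 + 13*y (p(y, Z) = 13*y + 15 = 15 + 13*y)
j(a) = 21*a**2 - a/11 (j(a) = 21*a**2 + a*(-1/11) = 21*a**2 - a/11)
j(c)/p(769, 1033) + R(-1880)/(-1991450) = ((1/11)*(-1947)*(-1 + 231*(-1947)))/(15 + 13*769) - 613/(-1991450) = ((1/11)*(-1947)*(-1 - 449757))/(15 + 9997) - 613*(-1/1991450) = ((1/11)*(-1947)*(-449758))/10012 + 613/1991450 = 79607166*(1/10012) + 613/1991450 = 39803583/5006 + 613/1991450 = 19816712108507/2492299675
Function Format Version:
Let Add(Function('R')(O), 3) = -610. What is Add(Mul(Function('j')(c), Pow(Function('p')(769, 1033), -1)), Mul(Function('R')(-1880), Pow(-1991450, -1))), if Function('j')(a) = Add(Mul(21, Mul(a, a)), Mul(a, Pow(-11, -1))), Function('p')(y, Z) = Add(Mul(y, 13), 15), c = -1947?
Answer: Rational(19816712108507, 2492299675) ≈ 7951.2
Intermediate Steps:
Function('R')(O) = -613 (Function('R')(O) = Add(-3, -610) = -613)
Function('p')(y, Z) = Add(15, Mul(13, y)) (Function('p')(y, Z) = Add(Mul(13, y), 15) = Add(15, Mul(13, y)))
Function('j')(a) = Add(Mul(21, Pow(a, 2)), Mul(Rational(-1, 11), a)) (Function('j')(a) = Add(Mul(21, Pow(a, 2)), Mul(a, Rational(-1, 11))) = Add(Mul(21, Pow(a, 2)), Mul(Rational(-1, 11), a)))
Add(Mul(Function('j')(c), Pow(Function('p')(769, 1033), -1)), Mul(Function('R')(-1880), Pow(-1991450, -1))) = Add(Mul(Mul(Rational(1, 11), -1947, Add(-1, Mul(231, -1947))), Pow(Add(15, Mul(13, 769)), -1)), Mul(-613, Pow(-1991450, -1))) = Add(Mul(Mul(Rational(1, 11), -1947, Add(-1, -449757)), Pow(Add(15, 9997), -1)), Mul(-613, Rational(-1, 1991450))) = Add(Mul(Mul(Rational(1, 11), -1947, -449758), Pow(10012, -1)), Rational(613, 1991450)) = Add(Mul(79607166, Rational(1, 10012)), Rational(613, 1991450)) = Add(Rational(39803583, 5006), Rational(613, 1991450)) = Rational(19816712108507, 2492299675)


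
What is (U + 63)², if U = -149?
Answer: 7396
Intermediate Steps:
(U + 63)² = (-149 + 63)² = (-86)² = 7396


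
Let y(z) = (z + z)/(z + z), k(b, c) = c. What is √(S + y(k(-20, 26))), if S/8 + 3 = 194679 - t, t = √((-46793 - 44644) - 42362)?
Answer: √(1557409 - 8*I*√133799) ≈ 1248.0 - 1.17*I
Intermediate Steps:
y(z) = 1 (y(z) = (2*z)/((2*z)) = (2*z)*(1/(2*z)) = 1)
t = I*√133799 (t = √(-91437 - 42362) = √(-133799) = I*√133799 ≈ 365.79*I)
S = 1557408 - 8*I*√133799 (S = -24 + 8*(194679 - I*√133799) = -24 + (1557432 - 8*I*√133799) = 1557408 - 8*I*√133799 ≈ 1.5574e+6 - 2926.3*I)
√(S + y(k(-20, 26))) = √((1557408 - 8*I*√133799) + 1) = √(1557409 - 8*I*√133799)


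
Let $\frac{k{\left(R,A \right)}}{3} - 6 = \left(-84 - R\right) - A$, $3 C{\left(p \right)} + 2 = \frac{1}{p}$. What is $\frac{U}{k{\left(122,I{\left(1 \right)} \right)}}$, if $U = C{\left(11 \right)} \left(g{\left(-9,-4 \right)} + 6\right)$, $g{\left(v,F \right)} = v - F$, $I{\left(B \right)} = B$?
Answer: $\frac{7}{6633} \approx 0.0010553$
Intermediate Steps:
$C{\left(p \right)} = - \frac{2}{3} + \frac{1}{3 p}$
$k{\left(R,A \right)} = -234 - 3 A - 3 R$ ($k{\left(R,A \right)} = 18 + 3 \left(\left(-84 - R\right) - A\right) = 18 + 3 \left(-84 - A - R\right) = 18 - \left(252 + 3 A + 3 R\right) = -234 - 3 A - 3 R$)
$U = - \frac{7}{11}$ ($U = \frac{1 - 22}{3 \cdot 11} \left(\left(-9 - -4\right) + 6\right) = \frac{1}{3} \cdot \frac{1}{11} \left(1 - 22\right) \left(\left(-9 + 4\right) + 6\right) = \frac{1}{3} \cdot \frac{1}{11} \left(-21\right) \left(-5 + 6\right) = \left(- \frac{7}{11}\right) 1 = - \frac{7}{11} \approx -0.63636$)
$\frac{U}{k{\left(122,I{\left(1 \right)} \right)}} = - \frac{7}{11 \left(-234 - 3 - 366\right)} = - \frac{7}{11 \left(-603\right)} = \left(- \frac{7}{11}\right) \left(- \frac{1}{603}\right) = \frac{7}{6633}$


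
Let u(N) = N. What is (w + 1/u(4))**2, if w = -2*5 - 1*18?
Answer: 12321/16 ≈ 770.06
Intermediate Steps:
w = -28 (w = -10 - 18 = -28)
(w + 1/u(4))**2 = (-28 + 1/4)**2 = (-111/4)**2 = 12321/16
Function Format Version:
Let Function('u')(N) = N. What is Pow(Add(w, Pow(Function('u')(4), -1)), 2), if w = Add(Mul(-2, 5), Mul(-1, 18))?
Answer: Rational(12321, 16) ≈ 770.06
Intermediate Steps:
w = -28 (w = Add(-10, -18) = -28)
Pow(Add(w, Pow(Function('u')(4), -1)), 2) = Pow(Add(-28, Pow(4, -1)), 2) = Pow(Add(-28, Rational(1, 4)), 2) = Pow(Rational(-111, 4), 2) = Rational(12321, 16)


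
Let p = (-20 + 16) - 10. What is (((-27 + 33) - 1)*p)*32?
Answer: -2240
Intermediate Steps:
p = -14 (p = -4 - 10 = -14)
(((-27 + 33) - 1)*p)*32 = (((-27 + 33) - 1)*(-14))*32 = ((6 - 1)*(-14))*32 = (5*(-14))*32 = -70*32 = -2240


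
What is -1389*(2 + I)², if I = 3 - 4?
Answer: -1389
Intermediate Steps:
I = -1
-1389*(2 + I)² = -1389*(2 - 1)² = -1389*1² = -1389*1 = -1389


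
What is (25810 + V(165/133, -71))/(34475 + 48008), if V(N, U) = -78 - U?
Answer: 25803/82483 ≈ 0.31283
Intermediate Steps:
(25810 + V(165/133, -71))/(34475 + 48008) = (25810 + (-78 - 1*(-71)))/(34475 + 48008) = (25810 + (-78 + 71))/82483 = (25810 - 7)*(1/82483) = 25803*(1/82483) = 25803/82483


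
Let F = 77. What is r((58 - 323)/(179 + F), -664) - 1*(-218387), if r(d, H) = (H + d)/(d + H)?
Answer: 218388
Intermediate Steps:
r(d, H) = 1 (r(d, H) = (H + d)/(H + d) = 1)
r((58 - 323)/(179 + F), -664) - 1*(-218387) = 1 - 1*(-218387) = 1 + 218387 = 218388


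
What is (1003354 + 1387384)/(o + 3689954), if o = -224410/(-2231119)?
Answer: 2667010487911/4116363351468 ≈ 0.64790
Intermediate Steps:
o = 224410/2231119 (o = -224410*(-1/2231119) = 224410/2231119 ≈ 0.10058)
(1003354 + 1387384)/(o + 3689954) = (1003354 + 1387384)/(224410/2231119 + 3689954) = 2390738/(8232726702936/2231119) = 2390738*(2231119/8232726702936) = 2667010487911/4116363351468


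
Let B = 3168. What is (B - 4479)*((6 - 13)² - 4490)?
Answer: 5822151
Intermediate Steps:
(B - 4479)*((6 - 13)² - 4490) = (3168 - 4479)*((6 - 13)² - 4490) = -1311*((-7)² - 4490) = -1311*(49 - 4490) = -1311*(-4441) = 5822151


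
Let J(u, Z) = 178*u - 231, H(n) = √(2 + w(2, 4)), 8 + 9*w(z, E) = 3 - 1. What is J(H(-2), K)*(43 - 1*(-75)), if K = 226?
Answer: -27258 + 42008*√3/3 ≈ -3004.7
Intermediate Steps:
w(z, E) = -⅔ (w(z, E) = -8/9 + (3 - 1)/9 = -8/9 + (⅑)*2 = -8/9 + 2/9 = -⅔)
H(n) = 2*√3/3 (H(n) = √(2 - ⅔) = √(4/3) = 2*√3/3)
J(u, Z) = -231 + 178*u
J(H(-2), K)*(43 - 1*(-75)) = (-231 + 178*(2*√3/3))*(43 - 1*(-75)) = (-231 + 356*√3/3)*(43 + 75) = (-231 + 356*√3/3)*118 = -27258 + 42008*√3/3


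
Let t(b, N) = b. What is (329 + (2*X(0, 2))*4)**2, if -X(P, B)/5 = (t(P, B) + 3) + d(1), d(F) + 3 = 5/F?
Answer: 16641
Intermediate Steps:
d(F) = -3 + 5/F
X(P, B) = -25 - 5*P (X(P, B) = -5*((P + 3) + (-3 + 5/1)) = -5*((3 + P) + (-3 + 5*1)) = -5*((3 + P) + (-3 + 5)) = -5*((3 + P) + 2) = -5*(5 + P) = -25 - 5*P)
(329 + (2*X(0, 2))*4)**2 = (329 + (2*(-25 - 5*0))*4)**2 = (329 + (2*(-25 + 0))*4)**2 = (329 + (2*(-25))*4)**2 = (329 - 50*4)**2 = (329 - 200)**2 = 129**2 = 16641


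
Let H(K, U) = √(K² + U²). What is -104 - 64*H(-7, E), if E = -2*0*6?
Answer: -552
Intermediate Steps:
E = 0 (E = 0*6 = 0)
-104 - 64*H(-7, E) = -104 - 64*√((-7)² + 0²) = -104 - 64*√(49 + 0) = -104 - 64*√49 = -104 - 64*7 = -104 - 448 = -552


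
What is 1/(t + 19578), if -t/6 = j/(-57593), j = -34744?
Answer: 57593/1127347290 ≈ 5.1087e-5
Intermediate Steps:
t = -208464/57593 (t = -(-208464)/(-57593) = -(-208464)*(-1)/57593 = -6*34744/57593 = -208464/57593 ≈ -3.6196)
1/(t + 19578) = 1/(-208464/57593 + 19578) = 1/(1127347290/57593) = 57593/1127347290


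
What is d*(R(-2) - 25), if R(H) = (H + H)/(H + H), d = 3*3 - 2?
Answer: -168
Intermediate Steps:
d = 7 (d = 9 - 2 = 7)
R(H) = 1 (R(H) = (2*H)/((2*H)) = (2*H)*(1/(2*H)) = 1)
d*(R(-2) - 25) = 7*(1 - 25) = 7*(-24) = -168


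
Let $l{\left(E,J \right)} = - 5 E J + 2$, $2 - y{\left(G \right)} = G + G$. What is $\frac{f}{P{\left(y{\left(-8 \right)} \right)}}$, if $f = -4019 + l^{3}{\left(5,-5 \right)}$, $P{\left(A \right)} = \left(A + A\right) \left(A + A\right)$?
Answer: $\frac{511091}{324} \approx 1577.4$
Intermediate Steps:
$y{\left(G \right)} = 2 - 2 G$ ($y{\left(G \right)} = 2 - \left(G + G\right) = 2 - 2 G$)
$l{\left(E,J \right)} = 2 - 5 E J$ ($l{\left(E,J \right)} = - 5 E J + 2 = 2 - 5 E J$)
$P{\left(A \right)} = 4 A^{2}$ ($P{\left(A \right)} = 2 A 2 A = 4 A^{2}$)
$f = 2044364$ ($f = -4019 + \left(2 - 25 \left(-5\right)\right)^{3} = -4019 + \left(2 + 125\right)^{3} = -4019 + 127^{3} = -4019 + 2048383 = 2044364$)
$\frac{f}{P{\left(y{\left(-8 \right)} \right)}} = \frac{2044364}{4 \left(2 - -16\right)^{2}} = \frac{2044364}{4 \left(2 + 16\right)^{2}} = \frac{2044364}{4 \cdot 18^{2}} = \frac{2044364}{4 \cdot 324} = \frac{2044364}{1296} = 2044364 \cdot \frac{1}{1296} = \frac{511091}{324}$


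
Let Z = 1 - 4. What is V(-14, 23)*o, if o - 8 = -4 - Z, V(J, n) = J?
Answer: -98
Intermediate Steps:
Z = -3
o = 7 (o = 8 + (-4 - 1*(-3)) = 8 + (-4 + 3) = 8 - 1 = 7)
V(-14, 23)*o = -14*7 = -98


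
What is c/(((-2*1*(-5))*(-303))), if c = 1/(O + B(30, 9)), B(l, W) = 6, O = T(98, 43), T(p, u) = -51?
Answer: 1/136350 ≈ 7.3341e-6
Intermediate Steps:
O = -51
c = -1/45 (c = 1/(-51 + 6) = 1/(-45) = -1/45 ≈ -0.022222)
c/(((-2*1*(-5))*(-303))) = -1/(45*((-2*1*(-5))*(-303))) = -1/(45*(-2*(-5)*(-303))) = -1/(45*(10*(-303))) = -1/45/(-3030) = -1/45*(-1/3030) = 1/136350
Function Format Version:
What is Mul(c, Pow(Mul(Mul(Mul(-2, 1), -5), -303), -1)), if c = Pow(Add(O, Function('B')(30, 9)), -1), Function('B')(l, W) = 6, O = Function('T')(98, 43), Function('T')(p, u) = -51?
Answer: Rational(1, 136350) ≈ 7.3341e-6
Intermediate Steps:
O = -51
c = Rational(-1, 45) (c = Pow(Add(-51, 6), -1) = Pow(-45, -1) = Rational(-1, 45) ≈ -0.022222)
Mul(c, Pow(Mul(Mul(Mul(-2, 1), -5), -303), -1)) = Mul(Rational(-1, 45), Pow(Mul(Mul(Mul(-2, 1), -5), -303), -1)) = Mul(Rational(-1, 45), Pow(Mul(Mul(-2, -5), -303), -1)) = Mul(Rational(-1, 45), Pow(Mul(10, -303), -1)) = Mul(Rational(-1, 45), Pow(-3030, -1)) = Mul(Rational(-1, 45), Rational(-1, 3030)) = Rational(1, 136350)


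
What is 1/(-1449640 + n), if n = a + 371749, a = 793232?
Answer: -1/284659 ≈ -3.5130e-6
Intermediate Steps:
n = 1164981 (n = 793232 + 371749 = 1164981)
1/(-1449640 + n) = 1/(-1449640 + 1164981) = 1/(-284659) = -1/284659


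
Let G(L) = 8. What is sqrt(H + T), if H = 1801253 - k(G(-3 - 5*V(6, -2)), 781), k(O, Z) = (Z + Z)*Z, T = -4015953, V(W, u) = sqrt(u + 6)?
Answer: I*sqrt(3434622) ≈ 1853.3*I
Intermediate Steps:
V(W, u) = sqrt(6 + u)
k(O, Z) = 2*Z**2 (k(O, Z) = (2*Z)*Z = 2*Z**2)
H = 581331 (H = 1801253 - 2*781**2 = 1801253 - 2*609961 = 1801253 - 1*1219922 = 1801253 - 1219922 = 581331)
sqrt(H + T) = sqrt(581331 - 4015953) = sqrt(-3434622) = I*sqrt(3434622)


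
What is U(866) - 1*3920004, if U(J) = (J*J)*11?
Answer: 4329512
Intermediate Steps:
U(J) = 11*J² (U(J) = J²*11 = 11*J²)
U(866) - 1*3920004 = 11*866² - 1*3920004 = 11*749956 - 3920004 = 8249516 - 3920004 = 4329512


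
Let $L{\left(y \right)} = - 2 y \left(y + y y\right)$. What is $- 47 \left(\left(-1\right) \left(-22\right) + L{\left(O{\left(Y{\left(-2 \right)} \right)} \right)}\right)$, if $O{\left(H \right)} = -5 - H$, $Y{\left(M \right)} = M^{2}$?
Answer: $-61946$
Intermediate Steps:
$L{\left(y \right)} = - 2 y \left(y + y^{2}\right)$
$- 47 \left(\left(-1\right) \left(-22\right) + L{\left(O{\left(Y{\left(-2 \right)} \right)} \right)}\right) = - 47 \left(\left(-1\right) \left(-22\right) + 2 \left(-5 - \left(-2\right)^{2}\right)^{2} \left(-1 - \left(-5 - \left(-2\right)^{2}\right)\right)\right) = - 47 \left(22 + 2 \left(-5 - 4\right)^{2} \left(-1 - \left(-5 - 4\right)\right)\right) = - 47 \left(22 + 2 \left(-9\right)^{2} \left(-1 - -9\right)\right) = - 47 \left(22 + 2 \cdot 81 \left(-1 + 9\right)\right) = - 47 \left(22 + 2 \cdot 81 \cdot 8\right) = - 47 \left(22 + 1296\right) = \left(-47\right) 1318 = -61946$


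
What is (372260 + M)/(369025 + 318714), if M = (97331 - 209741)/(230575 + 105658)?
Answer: 125165984170/231240547187 ≈ 0.54128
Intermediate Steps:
M = -112410/336233 ≈ -0.33432
(372260 + M)/(369025 + 318714) = (372260 - 112410/336233)/(369025 + 318714) = (125165984170/336233)/687739 = (125165984170/336233)*(1/687739) = 125165984170/231240547187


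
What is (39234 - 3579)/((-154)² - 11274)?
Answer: 35655/12442 ≈ 2.8657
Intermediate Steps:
(39234 - 3579)/((-154)² - 11274) = 35655/(23716 - 11274) = 35655/12442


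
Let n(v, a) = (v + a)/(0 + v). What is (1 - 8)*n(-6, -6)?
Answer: -14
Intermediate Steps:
n(v, a) = (a + v)/v
(1 - 8)*n(-6, -6) = (1 - 8)*((-6 - 6)/(-6)) = -(-7)*(-12)/6 = -7*2 = -14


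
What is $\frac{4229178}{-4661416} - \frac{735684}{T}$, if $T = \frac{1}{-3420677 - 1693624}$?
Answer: $\frac{8769310798004759283}{2330708} \approx 3.7625 \cdot 10^{12}$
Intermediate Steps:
$T = - \frac{1}{5114301}$ ($T = \frac{1}{-5114301} = - \frac{1}{5114301} \approx -1.9553 \cdot 10^{-7}$)
$\frac{4229178}{-4661416} - \frac{735684}{T} = \frac{4229178}{-4661416} - \frac{735684}{- \frac{1}{5114301}} = 4229178 \left(- \frac{1}{4661416}\right) - -3762509416884 = - \frac{2114589}{2330708} + 3762509416884 = \frac{8769310798004759283}{2330708}$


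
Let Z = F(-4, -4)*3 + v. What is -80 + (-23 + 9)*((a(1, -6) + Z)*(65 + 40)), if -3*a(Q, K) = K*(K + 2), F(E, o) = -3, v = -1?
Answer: 26380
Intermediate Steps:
a(Q, K) = -K*(2 + K)/3 (a(Q, K) = -K*(K + 2)/3 = -K*(2 + K)/3)
Z = -10 (Z = -3*3 - 1 = -9 - 1 = -10)
-80 + (-23 + 9)*((a(1, -6) + Z)*(65 + 40)) = -80 + (-23 + 9)*((-1/3*(-6)*(2 - 6) - 10)*(65 + 40)) = -80 - 14*(-1/3*(-6)*(-4) - 10)*105 = -80 - 14*(-8 - 10)*105 = -80 - (-252)*105 = -80 - 14*(-1890) = -80 + 26460 = 26380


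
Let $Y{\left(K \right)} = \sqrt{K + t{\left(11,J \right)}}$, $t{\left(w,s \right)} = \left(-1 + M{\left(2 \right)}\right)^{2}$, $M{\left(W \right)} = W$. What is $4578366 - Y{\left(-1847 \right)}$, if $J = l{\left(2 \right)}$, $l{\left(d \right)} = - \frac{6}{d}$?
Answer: $4578366 - i \sqrt{1846} \approx 4.5784 \cdot 10^{6} - 42.965 i$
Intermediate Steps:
$J = -3$ ($J = - \frac{6}{2} = \left(-6\right) \frac{1}{2} = -3$)
$t{\left(w,s \right)} = 1$ ($t{\left(w,s \right)} = \left(-1 + 2\right)^{2} = 1^{2} = 1$)
$Y{\left(K \right)} = \sqrt{1 + K}$ ($Y{\left(K \right)} = \sqrt{K + 1} = \sqrt{1 + K}$)
$4578366 - Y{\left(-1847 \right)} = 4578366 - \sqrt{1 - 1847} = 4578366 - \sqrt{-1846} = 4578366 - i \sqrt{1846}$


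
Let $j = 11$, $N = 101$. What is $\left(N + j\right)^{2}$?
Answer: $12544$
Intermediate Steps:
$\left(N + j\right)^{2} = \left(101 + 11\right)^{2} = 112^{2} = 12544$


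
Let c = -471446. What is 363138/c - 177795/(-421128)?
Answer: -3839268783/11029950616 ≈ -0.34808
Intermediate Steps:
363138/c - 177795/(-421128) = 363138/(-471446) - 177795/(-421128) = 363138*(-1/471446) - 177795*(-1/421128) = -181569/235723 + 19755/46792 = -3839268783/11029950616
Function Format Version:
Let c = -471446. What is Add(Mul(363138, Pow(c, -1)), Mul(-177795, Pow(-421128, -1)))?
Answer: Rational(-3839268783, 11029950616) ≈ -0.34808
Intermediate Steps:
Add(Mul(363138, Pow(c, -1)), Mul(-177795, Pow(-421128, -1))) = Add(Mul(363138, Pow(-471446, -1)), Mul(-177795, Pow(-421128, -1))) = Add(Mul(363138, Rational(-1, 471446)), Mul(-177795, Rational(-1, 421128))) = Add(Rational(-181569, 235723), Rational(19755, 46792)) = Rational(-3839268783, 11029950616)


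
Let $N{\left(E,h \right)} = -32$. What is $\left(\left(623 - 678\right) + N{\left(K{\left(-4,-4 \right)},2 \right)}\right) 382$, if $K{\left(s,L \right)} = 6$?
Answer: $-33234$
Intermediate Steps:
$\left(\left(623 - 678\right) + N{\left(K{\left(-4,-4 \right)},2 \right)}\right) 382 = \left(\left(623 - 678\right) - 32\right) 382 = \left(-55 - 32\right) 382 = \left(-87\right) 382 = -33234$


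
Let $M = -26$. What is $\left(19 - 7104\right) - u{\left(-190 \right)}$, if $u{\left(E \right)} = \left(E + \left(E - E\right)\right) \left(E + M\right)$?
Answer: $-48125$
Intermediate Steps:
$u{\left(E \right)} = E \left(-26 + E\right)$ ($u{\left(E \right)} = \left(E + \left(E - E\right)\right) \left(E - 26\right) = \left(E + 0\right) \left(-26 + E\right) = E \left(-26 + E\right)$)
$\left(19 - 7104\right) - u{\left(-190 \right)} = \left(19 - 7104\right) - - 190 \left(-26 - 190\right) = \left(19 - 7104\right) - \left(-190\right) \left(-216\right) = -7085 - 41040 = -48125$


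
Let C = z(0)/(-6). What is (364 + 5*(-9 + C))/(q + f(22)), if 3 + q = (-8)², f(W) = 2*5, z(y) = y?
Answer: 319/71 ≈ 4.4930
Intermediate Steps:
C = 0 (C = 0/(-6) = 0*(-⅙) = 0)
f(W) = 10
q = 61 (q = -3 + (-8)² = -3 + 64 = 61)
(364 + 5*(-9 + C))/(q + f(22)) = (364 + 5*(-9 + 0))/(61 + 10) = (364 + 5*(-9))/71 = (364 - 45)*(1/71) = 319*(1/71) = 319/71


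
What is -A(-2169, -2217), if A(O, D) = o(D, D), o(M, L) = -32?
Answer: 32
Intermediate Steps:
A(O, D) = -32
-A(-2169, -2217) = -1*(-32) = 32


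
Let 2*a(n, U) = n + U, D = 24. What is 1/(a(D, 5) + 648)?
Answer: 2/1325 ≈ 0.0015094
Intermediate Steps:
a(n, U) = U/2 + n/2 (a(n, U) = (n + U)/2 = (U + n)/2 = U/2 + n/2)
1/(a(D, 5) + 648) = 1/(((1/2)*5 + (1/2)*24) + 648) = 1/((5/2 + 12) + 648) = 1/(29/2 + 648) = 1/(1325/2) = 2/1325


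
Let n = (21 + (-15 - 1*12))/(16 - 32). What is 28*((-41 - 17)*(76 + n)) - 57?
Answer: -124090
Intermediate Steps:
n = 3/8 (n = (21 + (-15 - 12))/(-16) = (21 - 27)*(-1/16) = -6*(-1/16) = 3/8 ≈ 0.37500)
28*((-41 - 17)*(76 + n)) - 57 = 28*((-41 - 17)*(76 + 3/8)) - 57 = 28*(-58*611/8) - 57 = 28*(-17719/4) - 57 = -124033 - 57 = -124090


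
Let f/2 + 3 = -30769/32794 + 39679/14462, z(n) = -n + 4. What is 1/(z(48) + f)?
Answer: -118566707/5500209426 ≈ -0.021557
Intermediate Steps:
z(n) = 4 - n
f = -283274318/118566707 (f = -6 + 2*(-30769/32794 + 39679/14462) = -6 + 2*(214062962/118566707) = -6 + 428125924/118566707 = -283274318/118566707 ≈ -2.3892)
1/(z(48) + f) = 1/((4 - 1*48) - 283274318/118566707) = 1/((4 - 48) - 283274318/118566707) = 1/(-44 - 283274318/118566707) = 1/(-5500209426/118566707) = -118566707/5500209426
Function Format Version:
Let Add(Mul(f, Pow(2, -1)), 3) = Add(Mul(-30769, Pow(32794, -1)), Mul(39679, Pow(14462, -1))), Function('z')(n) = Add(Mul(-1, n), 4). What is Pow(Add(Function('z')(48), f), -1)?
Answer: Rational(-118566707, 5500209426) ≈ -0.021557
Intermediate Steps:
Function('z')(n) = Add(4, Mul(-1, n))
f = Rational(-283274318, 118566707) (f = Add(-6, Mul(2, Add(Mul(-30769, Pow(32794, -1)), Mul(39679, Pow(14462, -1))))) = Add(-6, Mul(2, Add(Mul(-30769, Rational(1, 32794)), Mul(39679, Rational(1, 14462))))) = Add(-6, Mul(2, Add(Rational(-30769, 32794), Rational(39679, 14462)))) = Add(-6, Mul(2, Rational(214062962, 118566707))) = Add(-6, Rational(428125924, 118566707)) = Rational(-283274318, 118566707) ≈ -2.3892)
Pow(Add(Function('z')(48), f), -1) = Pow(Add(Add(4, Mul(-1, 48)), Rational(-283274318, 118566707)), -1) = Pow(Add(Add(4, -48), Rational(-283274318, 118566707)), -1) = Pow(Add(-44, Rational(-283274318, 118566707)), -1) = Pow(Rational(-5500209426, 118566707), -1) = Rational(-118566707, 5500209426)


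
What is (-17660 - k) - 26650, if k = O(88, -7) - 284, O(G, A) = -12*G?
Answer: -42970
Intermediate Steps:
k = -1340 (k = -12*88 - 284 = -1056 - 284 = -1340)
(-17660 - k) - 26650 = (-17660 - 1*(-1340)) - 26650 = (-17660 + 1340) - 26650 = -16320 - 26650 = -42970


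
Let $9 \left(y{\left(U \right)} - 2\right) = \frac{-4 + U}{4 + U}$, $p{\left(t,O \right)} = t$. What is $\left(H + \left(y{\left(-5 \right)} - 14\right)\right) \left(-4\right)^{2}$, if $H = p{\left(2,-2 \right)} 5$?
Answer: $-16$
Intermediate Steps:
$H = 10$ ($H = 2 \cdot 5 = 10$)
$y{\left(U \right)} = 2 + \frac{-4 + U}{9 \left(4 + U\right)}$ ($y{\left(U \right)} = 2 + \frac{\left(-4 + U\right) \frac{1}{4 + U}}{9} = 2 + \frac{\frac{1}{4 + U} \left(-4 + U\right)}{9} = 2 + \frac{-4 + U}{9 \left(4 + U\right)}$)
$\left(H + \left(y{\left(-5 \right)} - 14\right)\right) \left(-4\right)^{2} = \left(10 - \left(14 - \frac{68 + 19 \left(-5\right)}{9 \left(4 - 5\right)}\right)\right) \left(-4\right)^{2} = \left(10 - \left(14 - \frac{68 - 95}{9 \left(-1\right)}\right)\right) 16 = \left(10 - \left(14 + \frac{1}{9} \left(-27\right)\right)\right) 16 = \left(10 + \left(3 - 14\right)\right) 16 = \left(10 - 11\right) 16 = \left(-1\right) 16 = -16$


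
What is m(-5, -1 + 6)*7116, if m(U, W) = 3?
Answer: 21348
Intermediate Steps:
m(-5, -1 + 6)*7116 = 3*7116 = 21348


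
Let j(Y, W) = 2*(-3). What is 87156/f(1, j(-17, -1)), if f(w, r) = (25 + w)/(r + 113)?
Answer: 4662846/13 ≈ 3.5868e+5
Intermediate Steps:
j(Y, W) = -6
f(w, r) = (25 + w)/(113 + r)
87156/f(1, j(-17, -1)) = 87156/(((25 + 1)/(113 - 6))) = 87156/((26/107)) = 87156/(((1/107)*26)) = 87156/(26/107) = 87156*(107/26) = 4662846/13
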